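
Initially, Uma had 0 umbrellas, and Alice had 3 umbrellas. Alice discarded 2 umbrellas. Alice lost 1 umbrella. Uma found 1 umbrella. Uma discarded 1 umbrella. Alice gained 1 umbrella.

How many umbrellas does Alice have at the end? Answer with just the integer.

Answer: 1

Derivation:
Tracking counts step by step:
Start: Uma=0, Alice=3
Event 1 (Alice -2): Alice: 3 -> 1. State: Uma=0, Alice=1
Event 2 (Alice -1): Alice: 1 -> 0. State: Uma=0, Alice=0
Event 3 (Uma +1): Uma: 0 -> 1. State: Uma=1, Alice=0
Event 4 (Uma -1): Uma: 1 -> 0. State: Uma=0, Alice=0
Event 5 (Alice +1): Alice: 0 -> 1. State: Uma=0, Alice=1

Alice's final count: 1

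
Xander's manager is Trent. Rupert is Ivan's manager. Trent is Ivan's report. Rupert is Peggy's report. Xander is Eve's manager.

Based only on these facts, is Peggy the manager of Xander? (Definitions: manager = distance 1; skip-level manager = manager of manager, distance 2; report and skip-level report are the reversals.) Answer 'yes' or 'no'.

Answer: no

Derivation:
Reconstructing the manager chain from the given facts:
  Peggy -> Rupert -> Ivan -> Trent -> Xander -> Eve
(each arrow means 'manager of the next')
Positions in the chain (0 = top):
  position of Peggy: 0
  position of Rupert: 1
  position of Ivan: 2
  position of Trent: 3
  position of Xander: 4
  position of Eve: 5

Peggy is at position 0, Xander is at position 4; signed distance (j - i) = 4.
'manager' requires j - i = 1. Actual distance is 4, so the relation does NOT hold.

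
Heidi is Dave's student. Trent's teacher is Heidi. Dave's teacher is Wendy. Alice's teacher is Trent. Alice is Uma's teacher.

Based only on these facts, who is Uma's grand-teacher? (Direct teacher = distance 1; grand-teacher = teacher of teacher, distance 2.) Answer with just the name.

Answer: Trent

Derivation:
Reconstructing the teacher chain from the given facts:
  Wendy -> Dave -> Heidi -> Trent -> Alice -> Uma
(each arrow means 'teacher of the next')
Positions in the chain (0 = top):
  position of Wendy: 0
  position of Dave: 1
  position of Heidi: 2
  position of Trent: 3
  position of Alice: 4
  position of Uma: 5

Uma is at position 5; the grand-teacher is 2 steps up the chain, i.e. position 3: Trent.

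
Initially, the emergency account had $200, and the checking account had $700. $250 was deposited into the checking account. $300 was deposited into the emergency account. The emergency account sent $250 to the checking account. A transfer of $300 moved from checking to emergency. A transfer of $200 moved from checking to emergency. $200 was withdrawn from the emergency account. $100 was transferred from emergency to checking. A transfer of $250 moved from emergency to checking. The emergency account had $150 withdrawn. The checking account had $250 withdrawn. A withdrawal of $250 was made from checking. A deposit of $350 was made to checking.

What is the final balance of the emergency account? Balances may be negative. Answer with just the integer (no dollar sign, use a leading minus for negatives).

Answer: 50

Derivation:
Tracking account balances step by step:
Start: emergency=200, checking=700
Event 1 (deposit 250 to checking): checking: 700 + 250 = 950. Balances: emergency=200, checking=950
Event 2 (deposit 300 to emergency): emergency: 200 + 300 = 500. Balances: emergency=500, checking=950
Event 3 (transfer 250 emergency -> checking): emergency: 500 - 250 = 250, checking: 950 + 250 = 1200. Balances: emergency=250, checking=1200
Event 4 (transfer 300 checking -> emergency): checking: 1200 - 300 = 900, emergency: 250 + 300 = 550. Balances: emergency=550, checking=900
Event 5 (transfer 200 checking -> emergency): checking: 900 - 200 = 700, emergency: 550 + 200 = 750. Balances: emergency=750, checking=700
Event 6 (withdraw 200 from emergency): emergency: 750 - 200 = 550. Balances: emergency=550, checking=700
Event 7 (transfer 100 emergency -> checking): emergency: 550 - 100 = 450, checking: 700 + 100 = 800. Balances: emergency=450, checking=800
Event 8 (transfer 250 emergency -> checking): emergency: 450 - 250 = 200, checking: 800 + 250 = 1050. Balances: emergency=200, checking=1050
Event 9 (withdraw 150 from emergency): emergency: 200 - 150 = 50. Balances: emergency=50, checking=1050
Event 10 (withdraw 250 from checking): checking: 1050 - 250 = 800. Balances: emergency=50, checking=800
Event 11 (withdraw 250 from checking): checking: 800 - 250 = 550. Balances: emergency=50, checking=550
Event 12 (deposit 350 to checking): checking: 550 + 350 = 900. Balances: emergency=50, checking=900

Final balance of emergency: 50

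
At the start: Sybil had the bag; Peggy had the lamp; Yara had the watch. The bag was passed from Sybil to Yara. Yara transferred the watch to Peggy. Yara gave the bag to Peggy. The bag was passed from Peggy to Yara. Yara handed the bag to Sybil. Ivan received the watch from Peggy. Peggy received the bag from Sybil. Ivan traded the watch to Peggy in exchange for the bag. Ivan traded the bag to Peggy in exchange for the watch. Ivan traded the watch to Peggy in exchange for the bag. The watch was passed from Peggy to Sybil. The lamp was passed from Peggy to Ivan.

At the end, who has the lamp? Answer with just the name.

Answer: Ivan

Derivation:
Tracking all object holders:
Start: bag:Sybil, lamp:Peggy, watch:Yara
Event 1 (give bag: Sybil -> Yara). State: bag:Yara, lamp:Peggy, watch:Yara
Event 2 (give watch: Yara -> Peggy). State: bag:Yara, lamp:Peggy, watch:Peggy
Event 3 (give bag: Yara -> Peggy). State: bag:Peggy, lamp:Peggy, watch:Peggy
Event 4 (give bag: Peggy -> Yara). State: bag:Yara, lamp:Peggy, watch:Peggy
Event 5 (give bag: Yara -> Sybil). State: bag:Sybil, lamp:Peggy, watch:Peggy
Event 6 (give watch: Peggy -> Ivan). State: bag:Sybil, lamp:Peggy, watch:Ivan
Event 7 (give bag: Sybil -> Peggy). State: bag:Peggy, lamp:Peggy, watch:Ivan
Event 8 (swap watch<->bag: now watch:Peggy, bag:Ivan). State: bag:Ivan, lamp:Peggy, watch:Peggy
Event 9 (swap bag<->watch: now bag:Peggy, watch:Ivan). State: bag:Peggy, lamp:Peggy, watch:Ivan
Event 10 (swap watch<->bag: now watch:Peggy, bag:Ivan). State: bag:Ivan, lamp:Peggy, watch:Peggy
Event 11 (give watch: Peggy -> Sybil). State: bag:Ivan, lamp:Peggy, watch:Sybil
Event 12 (give lamp: Peggy -> Ivan). State: bag:Ivan, lamp:Ivan, watch:Sybil

Final state: bag:Ivan, lamp:Ivan, watch:Sybil
The lamp is held by Ivan.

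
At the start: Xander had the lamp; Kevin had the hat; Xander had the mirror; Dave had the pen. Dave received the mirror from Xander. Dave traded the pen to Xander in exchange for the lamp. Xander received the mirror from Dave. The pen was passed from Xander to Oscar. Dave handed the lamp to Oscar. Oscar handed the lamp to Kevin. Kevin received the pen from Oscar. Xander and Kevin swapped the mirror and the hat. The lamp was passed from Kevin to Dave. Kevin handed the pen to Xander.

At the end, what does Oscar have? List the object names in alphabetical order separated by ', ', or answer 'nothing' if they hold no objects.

Answer: nothing

Derivation:
Tracking all object holders:
Start: lamp:Xander, hat:Kevin, mirror:Xander, pen:Dave
Event 1 (give mirror: Xander -> Dave). State: lamp:Xander, hat:Kevin, mirror:Dave, pen:Dave
Event 2 (swap pen<->lamp: now pen:Xander, lamp:Dave). State: lamp:Dave, hat:Kevin, mirror:Dave, pen:Xander
Event 3 (give mirror: Dave -> Xander). State: lamp:Dave, hat:Kevin, mirror:Xander, pen:Xander
Event 4 (give pen: Xander -> Oscar). State: lamp:Dave, hat:Kevin, mirror:Xander, pen:Oscar
Event 5 (give lamp: Dave -> Oscar). State: lamp:Oscar, hat:Kevin, mirror:Xander, pen:Oscar
Event 6 (give lamp: Oscar -> Kevin). State: lamp:Kevin, hat:Kevin, mirror:Xander, pen:Oscar
Event 7 (give pen: Oscar -> Kevin). State: lamp:Kevin, hat:Kevin, mirror:Xander, pen:Kevin
Event 8 (swap mirror<->hat: now mirror:Kevin, hat:Xander). State: lamp:Kevin, hat:Xander, mirror:Kevin, pen:Kevin
Event 9 (give lamp: Kevin -> Dave). State: lamp:Dave, hat:Xander, mirror:Kevin, pen:Kevin
Event 10 (give pen: Kevin -> Xander). State: lamp:Dave, hat:Xander, mirror:Kevin, pen:Xander

Final state: lamp:Dave, hat:Xander, mirror:Kevin, pen:Xander
Oscar holds: (nothing).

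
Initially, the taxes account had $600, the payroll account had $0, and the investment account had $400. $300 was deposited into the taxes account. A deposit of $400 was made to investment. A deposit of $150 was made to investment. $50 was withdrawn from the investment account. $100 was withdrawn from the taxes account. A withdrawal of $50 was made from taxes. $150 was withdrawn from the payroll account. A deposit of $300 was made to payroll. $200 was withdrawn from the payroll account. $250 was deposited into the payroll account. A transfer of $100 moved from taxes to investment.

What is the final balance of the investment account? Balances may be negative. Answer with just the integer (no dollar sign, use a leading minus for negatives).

Answer: 1000

Derivation:
Tracking account balances step by step:
Start: taxes=600, payroll=0, investment=400
Event 1 (deposit 300 to taxes): taxes: 600 + 300 = 900. Balances: taxes=900, payroll=0, investment=400
Event 2 (deposit 400 to investment): investment: 400 + 400 = 800. Balances: taxes=900, payroll=0, investment=800
Event 3 (deposit 150 to investment): investment: 800 + 150 = 950. Balances: taxes=900, payroll=0, investment=950
Event 4 (withdraw 50 from investment): investment: 950 - 50 = 900. Balances: taxes=900, payroll=0, investment=900
Event 5 (withdraw 100 from taxes): taxes: 900 - 100 = 800. Balances: taxes=800, payroll=0, investment=900
Event 6 (withdraw 50 from taxes): taxes: 800 - 50 = 750. Balances: taxes=750, payroll=0, investment=900
Event 7 (withdraw 150 from payroll): payroll: 0 - 150 = -150. Balances: taxes=750, payroll=-150, investment=900
Event 8 (deposit 300 to payroll): payroll: -150 + 300 = 150. Balances: taxes=750, payroll=150, investment=900
Event 9 (withdraw 200 from payroll): payroll: 150 - 200 = -50. Balances: taxes=750, payroll=-50, investment=900
Event 10 (deposit 250 to payroll): payroll: -50 + 250 = 200. Balances: taxes=750, payroll=200, investment=900
Event 11 (transfer 100 taxes -> investment): taxes: 750 - 100 = 650, investment: 900 + 100 = 1000. Balances: taxes=650, payroll=200, investment=1000

Final balance of investment: 1000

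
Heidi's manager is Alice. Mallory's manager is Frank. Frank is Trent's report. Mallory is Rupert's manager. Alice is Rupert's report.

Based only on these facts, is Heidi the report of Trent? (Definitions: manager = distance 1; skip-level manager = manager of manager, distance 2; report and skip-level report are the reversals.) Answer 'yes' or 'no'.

Answer: no

Derivation:
Reconstructing the manager chain from the given facts:
  Trent -> Frank -> Mallory -> Rupert -> Alice -> Heidi
(each arrow means 'manager of the next')
Positions in the chain (0 = top):
  position of Trent: 0
  position of Frank: 1
  position of Mallory: 2
  position of Rupert: 3
  position of Alice: 4
  position of Heidi: 5

Heidi is at position 5, Trent is at position 0; signed distance (j - i) = -5.
'report' requires j - i = -1. Actual distance is -5, so the relation does NOT hold.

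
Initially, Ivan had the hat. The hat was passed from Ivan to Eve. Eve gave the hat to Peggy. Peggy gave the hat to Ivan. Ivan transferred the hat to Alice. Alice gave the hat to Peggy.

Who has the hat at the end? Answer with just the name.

Tracking the hat through each event:
Start: Ivan has the hat.
After event 1: Eve has the hat.
After event 2: Peggy has the hat.
After event 3: Ivan has the hat.
After event 4: Alice has the hat.
After event 5: Peggy has the hat.

Answer: Peggy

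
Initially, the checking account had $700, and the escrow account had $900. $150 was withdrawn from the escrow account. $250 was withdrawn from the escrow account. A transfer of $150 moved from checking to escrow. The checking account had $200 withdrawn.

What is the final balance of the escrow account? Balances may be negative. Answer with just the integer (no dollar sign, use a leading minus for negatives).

Answer: 650

Derivation:
Tracking account balances step by step:
Start: checking=700, escrow=900
Event 1 (withdraw 150 from escrow): escrow: 900 - 150 = 750. Balances: checking=700, escrow=750
Event 2 (withdraw 250 from escrow): escrow: 750 - 250 = 500. Balances: checking=700, escrow=500
Event 3 (transfer 150 checking -> escrow): checking: 700 - 150 = 550, escrow: 500 + 150 = 650. Balances: checking=550, escrow=650
Event 4 (withdraw 200 from checking): checking: 550 - 200 = 350. Balances: checking=350, escrow=650

Final balance of escrow: 650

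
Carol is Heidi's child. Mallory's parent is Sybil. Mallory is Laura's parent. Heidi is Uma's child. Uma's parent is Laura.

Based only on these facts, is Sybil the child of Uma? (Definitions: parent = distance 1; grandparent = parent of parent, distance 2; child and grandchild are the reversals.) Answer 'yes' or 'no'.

Answer: no

Derivation:
Reconstructing the parent chain from the given facts:
  Sybil -> Mallory -> Laura -> Uma -> Heidi -> Carol
(each arrow means 'parent of the next')
Positions in the chain (0 = top):
  position of Sybil: 0
  position of Mallory: 1
  position of Laura: 2
  position of Uma: 3
  position of Heidi: 4
  position of Carol: 5

Sybil is at position 0, Uma is at position 3; signed distance (j - i) = 3.
'child' requires j - i = -1. Actual distance is 3, so the relation does NOT hold.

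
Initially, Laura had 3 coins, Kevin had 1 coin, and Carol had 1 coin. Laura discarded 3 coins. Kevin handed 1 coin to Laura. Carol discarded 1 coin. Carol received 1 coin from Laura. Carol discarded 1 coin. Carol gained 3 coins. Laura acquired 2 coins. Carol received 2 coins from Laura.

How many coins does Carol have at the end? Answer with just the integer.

Tracking counts step by step:
Start: Laura=3, Kevin=1, Carol=1
Event 1 (Laura -3): Laura: 3 -> 0. State: Laura=0, Kevin=1, Carol=1
Event 2 (Kevin -> Laura, 1): Kevin: 1 -> 0, Laura: 0 -> 1. State: Laura=1, Kevin=0, Carol=1
Event 3 (Carol -1): Carol: 1 -> 0. State: Laura=1, Kevin=0, Carol=0
Event 4 (Laura -> Carol, 1): Laura: 1 -> 0, Carol: 0 -> 1. State: Laura=0, Kevin=0, Carol=1
Event 5 (Carol -1): Carol: 1 -> 0. State: Laura=0, Kevin=0, Carol=0
Event 6 (Carol +3): Carol: 0 -> 3. State: Laura=0, Kevin=0, Carol=3
Event 7 (Laura +2): Laura: 0 -> 2. State: Laura=2, Kevin=0, Carol=3
Event 8 (Laura -> Carol, 2): Laura: 2 -> 0, Carol: 3 -> 5. State: Laura=0, Kevin=0, Carol=5

Carol's final count: 5

Answer: 5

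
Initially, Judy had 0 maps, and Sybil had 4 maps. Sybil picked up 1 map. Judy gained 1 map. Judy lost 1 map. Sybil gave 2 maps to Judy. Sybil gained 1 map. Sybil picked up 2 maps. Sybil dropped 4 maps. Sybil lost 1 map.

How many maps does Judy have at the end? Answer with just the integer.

Answer: 2

Derivation:
Tracking counts step by step:
Start: Judy=0, Sybil=4
Event 1 (Sybil +1): Sybil: 4 -> 5. State: Judy=0, Sybil=5
Event 2 (Judy +1): Judy: 0 -> 1. State: Judy=1, Sybil=5
Event 3 (Judy -1): Judy: 1 -> 0. State: Judy=0, Sybil=5
Event 4 (Sybil -> Judy, 2): Sybil: 5 -> 3, Judy: 0 -> 2. State: Judy=2, Sybil=3
Event 5 (Sybil +1): Sybil: 3 -> 4. State: Judy=2, Sybil=4
Event 6 (Sybil +2): Sybil: 4 -> 6. State: Judy=2, Sybil=6
Event 7 (Sybil -4): Sybil: 6 -> 2. State: Judy=2, Sybil=2
Event 8 (Sybil -1): Sybil: 2 -> 1. State: Judy=2, Sybil=1

Judy's final count: 2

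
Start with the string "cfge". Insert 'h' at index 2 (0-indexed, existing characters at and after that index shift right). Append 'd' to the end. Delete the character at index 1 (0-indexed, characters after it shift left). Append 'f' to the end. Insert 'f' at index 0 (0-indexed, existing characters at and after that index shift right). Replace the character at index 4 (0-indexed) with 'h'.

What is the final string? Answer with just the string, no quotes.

Answer: fchghdf

Derivation:
Applying each edit step by step:
Start: "cfge"
Op 1 (insert 'h' at idx 2): "cfge" -> "cfhge"
Op 2 (append 'd'): "cfhge" -> "cfhged"
Op 3 (delete idx 1 = 'f'): "cfhged" -> "chged"
Op 4 (append 'f'): "chged" -> "chgedf"
Op 5 (insert 'f' at idx 0): "chgedf" -> "fchgedf"
Op 6 (replace idx 4: 'e' -> 'h'): "fchgedf" -> "fchghdf"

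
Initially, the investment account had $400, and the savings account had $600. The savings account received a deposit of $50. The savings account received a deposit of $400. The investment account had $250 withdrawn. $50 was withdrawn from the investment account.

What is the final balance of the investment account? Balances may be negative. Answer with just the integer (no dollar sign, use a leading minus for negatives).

Tracking account balances step by step:
Start: investment=400, savings=600
Event 1 (deposit 50 to savings): savings: 600 + 50 = 650. Balances: investment=400, savings=650
Event 2 (deposit 400 to savings): savings: 650 + 400 = 1050. Balances: investment=400, savings=1050
Event 3 (withdraw 250 from investment): investment: 400 - 250 = 150. Balances: investment=150, savings=1050
Event 4 (withdraw 50 from investment): investment: 150 - 50 = 100. Balances: investment=100, savings=1050

Final balance of investment: 100

Answer: 100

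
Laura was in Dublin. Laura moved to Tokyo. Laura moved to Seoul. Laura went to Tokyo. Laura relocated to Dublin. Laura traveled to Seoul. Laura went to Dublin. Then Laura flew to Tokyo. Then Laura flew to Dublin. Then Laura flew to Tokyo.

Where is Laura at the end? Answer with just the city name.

Answer: Tokyo

Derivation:
Tracking Laura's location:
Start: Laura is in Dublin.
After move 1: Dublin -> Tokyo. Laura is in Tokyo.
After move 2: Tokyo -> Seoul. Laura is in Seoul.
After move 3: Seoul -> Tokyo. Laura is in Tokyo.
After move 4: Tokyo -> Dublin. Laura is in Dublin.
After move 5: Dublin -> Seoul. Laura is in Seoul.
After move 6: Seoul -> Dublin. Laura is in Dublin.
After move 7: Dublin -> Tokyo. Laura is in Tokyo.
After move 8: Tokyo -> Dublin. Laura is in Dublin.
After move 9: Dublin -> Tokyo. Laura is in Tokyo.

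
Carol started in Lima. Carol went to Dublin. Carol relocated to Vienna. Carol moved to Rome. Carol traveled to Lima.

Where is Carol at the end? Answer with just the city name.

Answer: Lima

Derivation:
Tracking Carol's location:
Start: Carol is in Lima.
After move 1: Lima -> Dublin. Carol is in Dublin.
After move 2: Dublin -> Vienna. Carol is in Vienna.
After move 3: Vienna -> Rome. Carol is in Rome.
After move 4: Rome -> Lima. Carol is in Lima.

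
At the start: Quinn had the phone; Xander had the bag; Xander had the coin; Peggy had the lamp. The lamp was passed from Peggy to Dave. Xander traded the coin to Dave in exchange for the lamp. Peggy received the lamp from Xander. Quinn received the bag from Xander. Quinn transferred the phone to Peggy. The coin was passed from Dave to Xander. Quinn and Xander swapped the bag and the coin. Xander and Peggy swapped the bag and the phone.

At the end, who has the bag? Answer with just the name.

Answer: Peggy

Derivation:
Tracking all object holders:
Start: phone:Quinn, bag:Xander, coin:Xander, lamp:Peggy
Event 1 (give lamp: Peggy -> Dave). State: phone:Quinn, bag:Xander, coin:Xander, lamp:Dave
Event 2 (swap coin<->lamp: now coin:Dave, lamp:Xander). State: phone:Quinn, bag:Xander, coin:Dave, lamp:Xander
Event 3 (give lamp: Xander -> Peggy). State: phone:Quinn, bag:Xander, coin:Dave, lamp:Peggy
Event 4 (give bag: Xander -> Quinn). State: phone:Quinn, bag:Quinn, coin:Dave, lamp:Peggy
Event 5 (give phone: Quinn -> Peggy). State: phone:Peggy, bag:Quinn, coin:Dave, lamp:Peggy
Event 6 (give coin: Dave -> Xander). State: phone:Peggy, bag:Quinn, coin:Xander, lamp:Peggy
Event 7 (swap bag<->coin: now bag:Xander, coin:Quinn). State: phone:Peggy, bag:Xander, coin:Quinn, lamp:Peggy
Event 8 (swap bag<->phone: now bag:Peggy, phone:Xander). State: phone:Xander, bag:Peggy, coin:Quinn, lamp:Peggy

Final state: phone:Xander, bag:Peggy, coin:Quinn, lamp:Peggy
The bag is held by Peggy.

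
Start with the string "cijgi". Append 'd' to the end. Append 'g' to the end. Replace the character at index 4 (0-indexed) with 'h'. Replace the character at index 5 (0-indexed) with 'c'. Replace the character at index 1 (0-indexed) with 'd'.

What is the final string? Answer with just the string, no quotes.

Answer: cdjghcg

Derivation:
Applying each edit step by step:
Start: "cijgi"
Op 1 (append 'd'): "cijgi" -> "cijgid"
Op 2 (append 'g'): "cijgid" -> "cijgidg"
Op 3 (replace idx 4: 'i' -> 'h'): "cijgidg" -> "cijghdg"
Op 4 (replace idx 5: 'd' -> 'c'): "cijghdg" -> "cijghcg"
Op 5 (replace idx 1: 'i' -> 'd'): "cijghcg" -> "cdjghcg"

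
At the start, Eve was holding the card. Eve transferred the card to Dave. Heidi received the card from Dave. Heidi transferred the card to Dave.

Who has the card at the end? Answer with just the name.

Tracking the card through each event:
Start: Eve has the card.
After event 1: Dave has the card.
After event 2: Heidi has the card.
After event 3: Dave has the card.

Answer: Dave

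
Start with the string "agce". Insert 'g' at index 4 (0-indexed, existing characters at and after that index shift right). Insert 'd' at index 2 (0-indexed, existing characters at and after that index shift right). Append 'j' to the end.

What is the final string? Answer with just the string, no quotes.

Answer: agdcegj

Derivation:
Applying each edit step by step:
Start: "agce"
Op 1 (insert 'g' at idx 4): "agce" -> "agceg"
Op 2 (insert 'd' at idx 2): "agceg" -> "agdceg"
Op 3 (append 'j'): "agdceg" -> "agdcegj"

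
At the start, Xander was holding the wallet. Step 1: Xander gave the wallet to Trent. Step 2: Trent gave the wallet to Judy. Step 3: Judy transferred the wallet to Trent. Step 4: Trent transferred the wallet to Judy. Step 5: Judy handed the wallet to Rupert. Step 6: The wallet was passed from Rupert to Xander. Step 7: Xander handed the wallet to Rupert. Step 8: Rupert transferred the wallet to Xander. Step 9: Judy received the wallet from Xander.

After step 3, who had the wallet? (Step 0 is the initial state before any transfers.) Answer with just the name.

Tracking the wallet holder through step 3:
After step 0 (start): Xander
After step 1: Trent
After step 2: Judy
After step 3: Trent

At step 3, the holder is Trent.

Answer: Trent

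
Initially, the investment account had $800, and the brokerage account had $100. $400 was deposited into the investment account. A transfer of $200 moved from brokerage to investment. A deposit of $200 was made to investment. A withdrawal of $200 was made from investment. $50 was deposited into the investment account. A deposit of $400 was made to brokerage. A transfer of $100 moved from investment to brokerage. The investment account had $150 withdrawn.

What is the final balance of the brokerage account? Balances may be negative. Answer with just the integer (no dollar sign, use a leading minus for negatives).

Tracking account balances step by step:
Start: investment=800, brokerage=100
Event 1 (deposit 400 to investment): investment: 800 + 400 = 1200. Balances: investment=1200, brokerage=100
Event 2 (transfer 200 brokerage -> investment): brokerage: 100 - 200 = -100, investment: 1200 + 200 = 1400. Balances: investment=1400, brokerage=-100
Event 3 (deposit 200 to investment): investment: 1400 + 200 = 1600. Balances: investment=1600, brokerage=-100
Event 4 (withdraw 200 from investment): investment: 1600 - 200 = 1400. Balances: investment=1400, brokerage=-100
Event 5 (deposit 50 to investment): investment: 1400 + 50 = 1450. Balances: investment=1450, brokerage=-100
Event 6 (deposit 400 to brokerage): brokerage: -100 + 400 = 300. Balances: investment=1450, brokerage=300
Event 7 (transfer 100 investment -> brokerage): investment: 1450 - 100 = 1350, brokerage: 300 + 100 = 400. Balances: investment=1350, brokerage=400
Event 8 (withdraw 150 from investment): investment: 1350 - 150 = 1200. Balances: investment=1200, brokerage=400

Final balance of brokerage: 400

Answer: 400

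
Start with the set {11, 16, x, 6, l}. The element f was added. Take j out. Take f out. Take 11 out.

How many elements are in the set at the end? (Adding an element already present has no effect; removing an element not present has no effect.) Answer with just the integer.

Tracking the set through each operation:
Start: {11, 16, 6, l, x}
Event 1 (add f): added. Set: {11, 16, 6, f, l, x}
Event 2 (remove j): not present, no change. Set: {11, 16, 6, f, l, x}
Event 3 (remove f): removed. Set: {11, 16, 6, l, x}
Event 4 (remove 11): removed. Set: {16, 6, l, x}

Final set: {16, 6, l, x} (size 4)

Answer: 4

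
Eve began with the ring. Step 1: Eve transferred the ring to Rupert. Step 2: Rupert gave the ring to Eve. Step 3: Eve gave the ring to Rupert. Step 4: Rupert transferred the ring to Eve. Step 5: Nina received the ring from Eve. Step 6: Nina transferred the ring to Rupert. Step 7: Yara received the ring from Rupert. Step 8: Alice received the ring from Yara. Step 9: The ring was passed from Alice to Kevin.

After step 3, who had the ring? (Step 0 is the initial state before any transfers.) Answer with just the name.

Tracking the ring holder through step 3:
After step 0 (start): Eve
After step 1: Rupert
After step 2: Eve
After step 3: Rupert

At step 3, the holder is Rupert.

Answer: Rupert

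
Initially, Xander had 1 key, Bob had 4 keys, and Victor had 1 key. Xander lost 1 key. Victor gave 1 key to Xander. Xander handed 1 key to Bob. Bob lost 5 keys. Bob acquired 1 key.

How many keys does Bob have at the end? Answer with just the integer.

Tracking counts step by step:
Start: Xander=1, Bob=4, Victor=1
Event 1 (Xander -1): Xander: 1 -> 0. State: Xander=0, Bob=4, Victor=1
Event 2 (Victor -> Xander, 1): Victor: 1 -> 0, Xander: 0 -> 1. State: Xander=1, Bob=4, Victor=0
Event 3 (Xander -> Bob, 1): Xander: 1 -> 0, Bob: 4 -> 5. State: Xander=0, Bob=5, Victor=0
Event 4 (Bob -5): Bob: 5 -> 0. State: Xander=0, Bob=0, Victor=0
Event 5 (Bob +1): Bob: 0 -> 1. State: Xander=0, Bob=1, Victor=0

Bob's final count: 1

Answer: 1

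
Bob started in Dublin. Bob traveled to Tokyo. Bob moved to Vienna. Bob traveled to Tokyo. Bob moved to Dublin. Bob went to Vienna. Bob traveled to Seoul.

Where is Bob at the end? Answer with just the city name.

Answer: Seoul

Derivation:
Tracking Bob's location:
Start: Bob is in Dublin.
After move 1: Dublin -> Tokyo. Bob is in Tokyo.
After move 2: Tokyo -> Vienna. Bob is in Vienna.
After move 3: Vienna -> Tokyo. Bob is in Tokyo.
After move 4: Tokyo -> Dublin. Bob is in Dublin.
After move 5: Dublin -> Vienna. Bob is in Vienna.
After move 6: Vienna -> Seoul. Bob is in Seoul.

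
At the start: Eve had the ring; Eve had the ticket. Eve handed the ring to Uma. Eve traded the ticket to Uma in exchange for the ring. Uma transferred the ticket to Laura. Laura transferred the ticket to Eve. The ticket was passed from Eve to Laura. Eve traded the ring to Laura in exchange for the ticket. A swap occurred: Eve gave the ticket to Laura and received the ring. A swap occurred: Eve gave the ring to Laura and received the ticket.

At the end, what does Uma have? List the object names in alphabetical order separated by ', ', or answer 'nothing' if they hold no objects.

Tracking all object holders:
Start: ring:Eve, ticket:Eve
Event 1 (give ring: Eve -> Uma). State: ring:Uma, ticket:Eve
Event 2 (swap ticket<->ring: now ticket:Uma, ring:Eve). State: ring:Eve, ticket:Uma
Event 3 (give ticket: Uma -> Laura). State: ring:Eve, ticket:Laura
Event 4 (give ticket: Laura -> Eve). State: ring:Eve, ticket:Eve
Event 5 (give ticket: Eve -> Laura). State: ring:Eve, ticket:Laura
Event 6 (swap ring<->ticket: now ring:Laura, ticket:Eve). State: ring:Laura, ticket:Eve
Event 7 (swap ticket<->ring: now ticket:Laura, ring:Eve). State: ring:Eve, ticket:Laura
Event 8 (swap ring<->ticket: now ring:Laura, ticket:Eve). State: ring:Laura, ticket:Eve

Final state: ring:Laura, ticket:Eve
Uma holds: (nothing).

Answer: nothing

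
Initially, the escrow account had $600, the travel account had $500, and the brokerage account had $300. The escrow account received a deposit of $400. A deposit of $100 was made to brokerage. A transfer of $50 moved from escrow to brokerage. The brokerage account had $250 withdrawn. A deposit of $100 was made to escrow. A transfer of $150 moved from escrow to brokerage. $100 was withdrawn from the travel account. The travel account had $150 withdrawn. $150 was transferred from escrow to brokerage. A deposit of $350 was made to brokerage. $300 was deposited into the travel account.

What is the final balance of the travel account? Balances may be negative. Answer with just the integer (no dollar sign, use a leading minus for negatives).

Answer: 550

Derivation:
Tracking account balances step by step:
Start: escrow=600, travel=500, brokerage=300
Event 1 (deposit 400 to escrow): escrow: 600 + 400 = 1000. Balances: escrow=1000, travel=500, brokerage=300
Event 2 (deposit 100 to brokerage): brokerage: 300 + 100 = 400. Balances: escrow=1000, travel=500, brokerage=400
Event 3 (transfer 50 escrow -> brokerage): escrow: 1000 - 50 = 950, brokerage: 400 + 50 = 450. Balances: escrow=950, travel=500, brokerage=450
Event 4 (withdraw 250 from brokerage): brokerage: 450 - 250 = 200. Balances: escrow=950, travel=500, brokerage=200
Event 5 (deposit 100 to escrow): escrow: 950 + 100 = 1050. Balances: escrow=1050, travel=500, brokerage=200
Event 6 (transfer 150 escrow -> brokerage): escrow: 1050 - 150 = 900, brokerage: 200 + 150 = 350. Balances: escrow=900, travel=500, brokerage=350
Event 7 (withdraw 100 from travel): travel: 500 - 100 = 400. Balances: escrow=900, travel=400, brokerage=350
Event 8 (withdraw 150 from travel): travel: 400 - 150 = 250. Balances: escrow=900, travel=250, brokerage=350
Event 9 (transfer 150 escrow -> brokerage): escrow: 900 - 150 = 750, brokerage: 350 + 150 = 500. Balances: escrow=750, travel=250, brokerage=500
Event 10 (deposit 350 to brokerage): brokerage: 500 + 350 = 850. Balances: escrow=750, travel=250, brokerage=850
Event 11 (deposit 300 to travel): travel: 250 + 300 = 550. Balances: escrow=750, travel=550, brokerage=850

Final balance of travel: 550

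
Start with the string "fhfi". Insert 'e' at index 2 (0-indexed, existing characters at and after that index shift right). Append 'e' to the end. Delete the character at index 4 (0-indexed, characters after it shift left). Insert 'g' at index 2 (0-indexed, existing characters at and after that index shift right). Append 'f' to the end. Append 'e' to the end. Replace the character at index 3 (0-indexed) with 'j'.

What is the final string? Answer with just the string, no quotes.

Answer: fhgjfefe

Derivation:
Applying each edit step by step:
Start: "fhfi"
Op 1 (insert 'e' at idx 2): "fhfi" -> "fhefi"
Op 2 (append 'e'): "fhefi" -> "fhefie"
Op 3 (delete idx 4 = 'i'): "fhefie" -> "fhefe"
Op 4 (insert 'g' at idx 2): "fhefe" -> "fhgefe"
Op 5 (append 'f'): "fhgefe" -> "fhgefef"
Op 6 (append 'e'): "fhgefef" -> "fhgefefe"
Op 7 (replace idx 3: 'e' -> 'j'): "fhgefefe" -> "fhgjfefe"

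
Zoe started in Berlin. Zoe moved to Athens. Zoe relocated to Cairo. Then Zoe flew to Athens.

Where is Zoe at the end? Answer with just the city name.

Tracking Zoe's location:
Start: Zoe is in Berlin.
After move 1: Berlin -> Athens. Zoe is in Athens.
After move 2: Athens -> Cairo. Zoe is in Cairo.
After move 3: Cairo -> Athens. Zoe is in Athens.

Answer: Athens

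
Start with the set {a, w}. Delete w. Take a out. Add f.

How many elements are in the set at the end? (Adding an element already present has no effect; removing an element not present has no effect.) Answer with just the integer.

Tracking the set through each operation:
Start: {a, w}
Event 1 (remove w): removed. Set: {a}
Event 2 (remove a): removed. Set: {}
Event 3 (add f): added. Set: {f}

Final set: {f} (size 1)

Answer: 1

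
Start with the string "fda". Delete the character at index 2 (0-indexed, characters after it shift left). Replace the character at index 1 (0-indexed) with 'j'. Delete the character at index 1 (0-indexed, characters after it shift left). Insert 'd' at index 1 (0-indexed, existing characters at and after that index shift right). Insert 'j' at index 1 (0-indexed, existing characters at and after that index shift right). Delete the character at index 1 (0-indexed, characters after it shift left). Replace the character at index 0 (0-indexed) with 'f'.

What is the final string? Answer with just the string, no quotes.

Answer: fd

Derivation:
Applying each edit step by step:
Start: "fda"
Op 1 (delete idx 2 = 'a'): "fda" -> "fd"
Op 2 (replace idx 1: 'd' -> 'j'): "fd" -> "fj"
Op 3 (delete idx 1 = 'j'): "fj" -> "f"
Op 4 (insert 'd' at idx 1): "f" -> "fd"
Op 5 (insert 'j' at idx 1): "fd" -> "fjd"
Op 6 (delete idx 1 = 'j'): "fjd" -> "fd"
Op 7 (replace idx 0: 'f' -> 'f'): "fd" -> "fd"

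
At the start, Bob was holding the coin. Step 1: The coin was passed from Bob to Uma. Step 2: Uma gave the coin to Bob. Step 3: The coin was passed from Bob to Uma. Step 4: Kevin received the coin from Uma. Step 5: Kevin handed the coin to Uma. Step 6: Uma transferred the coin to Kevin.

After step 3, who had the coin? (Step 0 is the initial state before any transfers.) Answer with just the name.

Answer: Uma

Derivation:
Tracking the coin holder through step 3:
After step 0 (start): Bob
After step 1: Uma
After step 2: Bob
After step 3: Uma

At step 3, the holder is Uma.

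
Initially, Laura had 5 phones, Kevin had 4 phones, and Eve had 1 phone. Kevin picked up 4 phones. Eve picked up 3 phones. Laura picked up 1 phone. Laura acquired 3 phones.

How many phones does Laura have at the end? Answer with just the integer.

Answer: 9

Derivation:
Tracking counts step by step:
Start: Laura=5, Kevin=4, Eve=1
Event 1 (Kevin +4): Kevin: 4 -> 8. State: Laura=5, Kevin=8, Eve=1
Event 2 (Eve +3): Eve: 1 -> 4. State: Laura=5, Kevin=8, Eve=4
Event 3 (Laura +1): Laura: 5 -> 6. State: Laura=6, Kevin=8, Eve=4
Event 4 (Laura +3): Laura: 6 -> 9. State: Laura=9, Kevin=8, Eve=4

Laura's final count: 9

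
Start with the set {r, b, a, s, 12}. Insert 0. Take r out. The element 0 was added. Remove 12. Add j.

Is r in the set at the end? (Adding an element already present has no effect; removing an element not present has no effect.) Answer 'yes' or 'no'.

Tracking the set through each operation:
Start: {12, a, b, r, s}
Event 1 (add 0): added. Set: {0, 12, a, b, r, s}
Event 2 (remove r): removed. Set: {0, 12, a, b, s}
Event 3 (add 0): already present, no change. Set: {0, 12, a, b, s}
Event 4 (remove 12): removed. Set: {0, a, b, s}
Event 5 (add j): added. Set: {0, a, b, j, s}

Final set: {0, a, b, j, s} (size 5)
r is NOT in the final set.

Answer: no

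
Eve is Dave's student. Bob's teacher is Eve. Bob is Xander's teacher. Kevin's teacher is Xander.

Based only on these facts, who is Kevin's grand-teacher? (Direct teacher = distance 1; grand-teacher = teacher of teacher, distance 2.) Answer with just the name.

Reconstructing the teacher chain from the given facts:
  Dave -> Eve -> Bob -> Xander -> Kevin
(each arrow means 'teacher of the next')
Positions in the chain (0 = top):
  position of Dave: 0
  position of Eve: 1
  position of Bob: 2
  position of Xander: 3
  position of Kevin: 4

Kevin is at position 4; the grand-teacher is 2 steps up the chain, i.e. position 2: Bob.

Answer: Bob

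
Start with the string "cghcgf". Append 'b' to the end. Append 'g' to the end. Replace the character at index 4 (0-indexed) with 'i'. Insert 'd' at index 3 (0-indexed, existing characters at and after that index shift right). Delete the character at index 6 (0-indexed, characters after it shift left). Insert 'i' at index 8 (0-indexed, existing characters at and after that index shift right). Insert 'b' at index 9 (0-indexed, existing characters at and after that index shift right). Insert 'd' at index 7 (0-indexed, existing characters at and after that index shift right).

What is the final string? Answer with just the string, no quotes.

Applying each edit step by step:
Start: "cghcgf"
Op 1 (append 'b'): "cghcgf" -> "cghcgfb"
Op 2 (append 'g'): "cghcgfb" -> "cghcgfbg"
Op 3 (replace idx 4: 'g' -> 'i'): "cghcgfbg" -> "cghcifbg"
Op 4 (insert 'd' at idx 3): "cghcifbg" -> "cghdcifbg"
Op 5 (delete idx 6 = 'f'): "cghdcifbg" -> "cghdcibg"
Op 6 (insert 'i' at idx 8): "cghdcibg" -> "cghdcibgi"
Op 7 (insert 'b' at idx 9): "cghdcibgi" -> "cghdcibgib"
Op 8 (insert 'd' at idx 7): "cghdcibgib" -> "cghdcibdgib"

Answer: cghdcibdgib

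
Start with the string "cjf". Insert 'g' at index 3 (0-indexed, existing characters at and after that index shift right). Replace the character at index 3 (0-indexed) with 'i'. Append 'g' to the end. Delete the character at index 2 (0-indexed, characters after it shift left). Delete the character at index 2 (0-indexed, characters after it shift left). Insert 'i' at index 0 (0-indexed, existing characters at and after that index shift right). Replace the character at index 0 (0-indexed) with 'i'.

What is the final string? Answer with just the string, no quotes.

Answer: icjg

Derivation:
Applying each edit step by step:
Start: "cjf"
Op 1 (insert 'g' at idx 3): "cjf" -> "cjfg"
Op 2 (replace idx 3: 'g' -> 'i'): "cjfg" -> "cjfi"
Op 3 (append 'g'): "cjfi" -> "cjfig"
Op 4 (delete idx 2 = 'f'): "cjfig" -> "cjig"
Op 5 (delete idx 2 = 'i'): "cjig" -> "cjg"
Op 6 (insert 'i' at idx 0): "cjg" -> "icjg"
Op 7 (replace idx 0: 'i' -> 'i'): "icjg" -> "icjg"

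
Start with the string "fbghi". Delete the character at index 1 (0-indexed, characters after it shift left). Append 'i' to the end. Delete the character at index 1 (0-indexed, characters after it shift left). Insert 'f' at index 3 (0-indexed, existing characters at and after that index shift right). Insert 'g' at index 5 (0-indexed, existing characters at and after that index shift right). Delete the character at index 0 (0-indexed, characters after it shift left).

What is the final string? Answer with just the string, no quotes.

Applying each edit step by step:
Start: "fbghi"
Op 1 (delete idx 1 = 'b'): "fbghi" -> "fghi"
Op 2 (append 'i'): "fghi" -> "fghii"
Op 3 (delete idx 1 = 'g'): "fghii" -> "fhii"
Op 4 (insert 'f' at idx 3): "fhii" -> "fhifi"
Op 5 (insert 'g' at idx 5): "fhifi" -> "fhifig"
Op 6 (delete idx 0 = 'f'): "fhifig" -> "hifig"

Answer: hifig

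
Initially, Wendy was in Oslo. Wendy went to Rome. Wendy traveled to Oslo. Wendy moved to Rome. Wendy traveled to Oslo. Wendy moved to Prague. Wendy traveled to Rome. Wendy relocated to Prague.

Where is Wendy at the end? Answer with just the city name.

Answer: Prague

Derivation:
Tracking Wendy's location:
Start: Wendy is in Oslo.
After move 1: Oslo -> Rome. Wendy is in Rome.
After move 2: Rome -> Oslo. Wendy is in Oslo.
After move 3: Oslo -> Rome. Wendy is in Rome.
After move 4: Rome -> Oslo. Wendy is in Oslo.
After move 5: Oslo -> Prague. Wendy is in Prague.
After move 6: Prague -> Rome. Wendy is in Rome.
After move 7: Rome -> Prague. Wendy is in Prague.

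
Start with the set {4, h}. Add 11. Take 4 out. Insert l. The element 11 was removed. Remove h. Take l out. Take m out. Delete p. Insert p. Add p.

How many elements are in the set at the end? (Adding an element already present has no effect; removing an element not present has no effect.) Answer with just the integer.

Tracking the set through each operation:
Start: {4, h}
Event 1 (add 11): added. Set: {11, 4, h}
Event 2 (remove 4): removed. Set: {11, h}
Event 3 (add l): added. Set: {11, h, l}
Event 4 (remove 11): removed. Set: {h, l}
Event 5 (remove h): removed. Set: {l}
Event 6 (remove l): removed. Set: {}
Event 7 (remove m): not present, no change. Set: {}
Event 8 (remove p): not present, no change. Set: {}
Event 9 (add p): added. Set: {p}
Event 10 (add p): already present, no change. Set: {p}

Final set: {p} (size 1)

Answer: 1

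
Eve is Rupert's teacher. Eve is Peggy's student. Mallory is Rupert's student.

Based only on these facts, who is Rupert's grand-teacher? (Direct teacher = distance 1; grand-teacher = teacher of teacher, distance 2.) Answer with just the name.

Reconstructing the teacher chain from the given facts:
  Peggy -> Eve -> Rupert -> Mallory
(each arrow means 'teacher of the next')
Positions in the chain (0 = top):
  position of Peggy: 0
  position of Eve: 1
  position of Rupert: 2
  position of Mallory: 3

Rupert is at position 2; the grand-teacher is 2 steps up the chain, i.e. position 0: Peggy.

Answer: Peggy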